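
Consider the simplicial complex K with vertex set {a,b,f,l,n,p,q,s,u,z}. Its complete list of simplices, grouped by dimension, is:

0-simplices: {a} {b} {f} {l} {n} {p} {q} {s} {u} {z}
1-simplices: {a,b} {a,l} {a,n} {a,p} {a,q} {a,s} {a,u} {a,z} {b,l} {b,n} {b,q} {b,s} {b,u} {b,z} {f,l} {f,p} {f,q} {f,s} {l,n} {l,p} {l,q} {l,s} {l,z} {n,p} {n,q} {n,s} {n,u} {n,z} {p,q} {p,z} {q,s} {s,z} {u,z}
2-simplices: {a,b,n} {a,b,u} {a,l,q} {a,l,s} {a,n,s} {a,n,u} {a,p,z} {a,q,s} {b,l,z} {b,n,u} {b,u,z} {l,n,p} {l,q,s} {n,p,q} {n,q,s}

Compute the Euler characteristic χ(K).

n_0=10 n_1=33 n_2=15
χ=+10−33+15=-8

χ(K)=-8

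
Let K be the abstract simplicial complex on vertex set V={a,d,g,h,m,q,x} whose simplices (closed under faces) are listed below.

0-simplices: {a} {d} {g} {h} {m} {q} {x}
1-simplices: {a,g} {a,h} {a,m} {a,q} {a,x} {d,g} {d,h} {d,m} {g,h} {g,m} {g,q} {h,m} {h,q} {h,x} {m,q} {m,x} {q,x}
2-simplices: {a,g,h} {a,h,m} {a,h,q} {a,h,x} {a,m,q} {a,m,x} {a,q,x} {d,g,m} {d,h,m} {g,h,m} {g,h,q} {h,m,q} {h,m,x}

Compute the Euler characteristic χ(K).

n_0=7 n_1=17 n_2=13
χ=+7−17+13=3

χ(K)=3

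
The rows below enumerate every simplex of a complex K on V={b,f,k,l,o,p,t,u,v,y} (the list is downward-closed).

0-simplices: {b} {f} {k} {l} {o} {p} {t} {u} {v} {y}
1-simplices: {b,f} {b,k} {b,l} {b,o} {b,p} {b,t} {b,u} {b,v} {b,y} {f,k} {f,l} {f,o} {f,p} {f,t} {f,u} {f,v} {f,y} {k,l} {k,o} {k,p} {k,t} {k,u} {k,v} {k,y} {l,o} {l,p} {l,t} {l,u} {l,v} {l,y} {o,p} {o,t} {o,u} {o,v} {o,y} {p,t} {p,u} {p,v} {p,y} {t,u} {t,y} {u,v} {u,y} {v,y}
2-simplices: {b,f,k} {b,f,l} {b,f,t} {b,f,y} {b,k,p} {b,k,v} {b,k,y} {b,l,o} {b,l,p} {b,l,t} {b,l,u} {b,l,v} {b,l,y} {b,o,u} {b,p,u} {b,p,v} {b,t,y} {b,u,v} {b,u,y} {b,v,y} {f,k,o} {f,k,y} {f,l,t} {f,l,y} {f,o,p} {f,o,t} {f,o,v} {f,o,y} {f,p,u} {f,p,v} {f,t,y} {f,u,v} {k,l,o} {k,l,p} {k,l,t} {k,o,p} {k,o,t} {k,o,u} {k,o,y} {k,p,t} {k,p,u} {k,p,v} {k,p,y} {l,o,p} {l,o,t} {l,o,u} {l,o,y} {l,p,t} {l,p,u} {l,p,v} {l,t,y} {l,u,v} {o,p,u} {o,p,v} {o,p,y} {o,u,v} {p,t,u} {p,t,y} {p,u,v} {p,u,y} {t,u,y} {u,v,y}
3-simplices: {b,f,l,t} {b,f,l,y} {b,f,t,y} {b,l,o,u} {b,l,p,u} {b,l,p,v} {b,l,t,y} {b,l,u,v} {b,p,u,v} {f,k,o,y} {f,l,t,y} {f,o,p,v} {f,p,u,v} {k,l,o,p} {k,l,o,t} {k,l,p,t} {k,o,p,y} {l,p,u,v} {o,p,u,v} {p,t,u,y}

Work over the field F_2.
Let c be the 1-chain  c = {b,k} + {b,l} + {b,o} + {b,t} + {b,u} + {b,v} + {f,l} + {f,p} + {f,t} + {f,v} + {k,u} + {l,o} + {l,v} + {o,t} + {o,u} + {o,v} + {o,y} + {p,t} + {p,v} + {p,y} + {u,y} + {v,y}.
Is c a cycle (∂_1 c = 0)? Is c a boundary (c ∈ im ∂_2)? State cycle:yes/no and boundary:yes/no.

cycle:yes boundary:yes

n_0=10 n_1=44 n_2=62 n_3=20  [Z2]
∂1: piv[bf,bk,bl,bo,bp,bt,bu,bv,by] rk=9  ker:fk,fl,fo,fp,ft,fu,fv,fy,kl,ko,kp,kt,ku,kv,ky,lo,lp,lt,lu,lv,ly,op,ot,ou,ov,oy,pt,pu,pv,py,tu,ty,uv,uy,vy
∂2: piv[bfk,bfl,bft,bfy,bkp,bkv,bky,blo,blp,blt,blu,blv,bly,bou,bpu,bpv,bty,buv,buy,bvy,fko,fop,fot,fov,foy,fpu,fpv,klo,klp,klt,kop,kou,kpt,kpy,ptu] rk=35  ker:fky,flt,fly,fty,fuv,kot,koy,kpu,kpv,lop,lot,lou,loy,lpt,lpu,lpv,lty,luv,opu,opv,opy,ouv,pty,puv,puy,tuy,uvy
∂3: piv[bflt,bfly,bfty,blou,blpu,blpv,blty,bluv,bpuv,fkoy,fopv,fpuv,klop,klot,klpt,kopy,opuv,ptuy] rk=18  ker:flty,lpuv
∂1c = 0
c vs im∂2: reduces to 0 ⇒ boundary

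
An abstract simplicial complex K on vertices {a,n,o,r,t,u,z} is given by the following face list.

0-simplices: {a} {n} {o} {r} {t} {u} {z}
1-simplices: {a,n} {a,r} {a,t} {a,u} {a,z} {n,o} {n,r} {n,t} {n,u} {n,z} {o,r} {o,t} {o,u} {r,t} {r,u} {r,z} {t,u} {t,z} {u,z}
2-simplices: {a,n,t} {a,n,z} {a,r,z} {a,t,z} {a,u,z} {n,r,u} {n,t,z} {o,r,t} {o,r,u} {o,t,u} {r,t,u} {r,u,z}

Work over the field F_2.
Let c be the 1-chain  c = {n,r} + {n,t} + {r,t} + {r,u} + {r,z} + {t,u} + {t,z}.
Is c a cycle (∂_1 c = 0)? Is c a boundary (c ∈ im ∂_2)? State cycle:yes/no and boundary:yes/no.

cycle:yes boundary:no

n_0=7 n_1=19 n_2=12  [Z2]
∂1: piv[an,ar,at,au,az,no] rk=6  ker:nr,nt,nu,nz,or,ot,ou,rt,ru,rz,tu,tz,uz
∂2: piv[ant,anz,arz,atz,auz,nru,ort,oru,otu,ruz] rk=10  ker:ntz,rtu
∂1c = 0
c vs im∂2: residual ≠ 0 ⇒ not boundary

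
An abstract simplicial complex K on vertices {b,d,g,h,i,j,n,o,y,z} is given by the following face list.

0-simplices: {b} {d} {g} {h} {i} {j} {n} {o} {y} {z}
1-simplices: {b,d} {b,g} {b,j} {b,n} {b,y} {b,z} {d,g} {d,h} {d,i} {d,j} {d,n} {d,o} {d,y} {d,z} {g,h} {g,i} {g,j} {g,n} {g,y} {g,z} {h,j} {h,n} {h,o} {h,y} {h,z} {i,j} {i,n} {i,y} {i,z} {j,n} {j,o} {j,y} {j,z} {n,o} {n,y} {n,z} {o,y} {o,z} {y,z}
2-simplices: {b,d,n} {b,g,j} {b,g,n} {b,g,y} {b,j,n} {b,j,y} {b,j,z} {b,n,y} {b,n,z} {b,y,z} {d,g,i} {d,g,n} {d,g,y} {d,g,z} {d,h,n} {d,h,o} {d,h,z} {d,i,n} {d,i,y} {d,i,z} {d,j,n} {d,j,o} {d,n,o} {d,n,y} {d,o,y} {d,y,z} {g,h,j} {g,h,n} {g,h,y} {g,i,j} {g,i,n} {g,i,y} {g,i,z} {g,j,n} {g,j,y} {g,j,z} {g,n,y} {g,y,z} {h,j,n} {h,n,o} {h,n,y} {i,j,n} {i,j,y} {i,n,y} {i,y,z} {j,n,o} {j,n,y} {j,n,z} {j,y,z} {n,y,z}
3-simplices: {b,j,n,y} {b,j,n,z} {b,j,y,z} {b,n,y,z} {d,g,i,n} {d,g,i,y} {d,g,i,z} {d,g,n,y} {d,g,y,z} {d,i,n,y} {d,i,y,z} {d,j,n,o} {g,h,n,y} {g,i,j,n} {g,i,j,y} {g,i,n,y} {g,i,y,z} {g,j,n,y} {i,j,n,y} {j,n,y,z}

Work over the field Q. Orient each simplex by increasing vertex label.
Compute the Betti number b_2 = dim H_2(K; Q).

b_2=5

n_0=10 n_1=39 n_2=50 n_3=20  [Q]
∂1: piv[bd,bg,bj,bn,by,bz,dh,di,do] rk=9  ker:dg,dj,dn,dy,dz,gh,gi,gj,gn,gy,gz,hj,hn,ho,hy,hz,ij,in,iy,iz,jn,jo,jy,jz,no,ny,nz,oy,oz,yz
∂2: piv[bdn,bgj,bgn,bgy,bjn,bjy,bjz,bny,bnz,byz,dgi,dgn,dgy,dgz,dhn,dho,dhz,din,diy,diz,djn,djo,dno,doy,dyz,ghj,ghn,ghy,gij] rk=29  ker:dny,gin,giy,giz,gjn,gjy,gjz,gny,gyz,hjn,hno,hny,ijn,ijy,iny,iyz,jno,jny,jnz,jyz,nyz
∂3: piv[bjny,bjnz,bjyz,bnyz,dgin,dgiy,dgiz,dgny,dgyz,diny,diyz,djno,ghny,gijn,gijy,gjny] rk=16  ker:giny,giyz,ijny,jnyz
b_2=(50−29)−16=5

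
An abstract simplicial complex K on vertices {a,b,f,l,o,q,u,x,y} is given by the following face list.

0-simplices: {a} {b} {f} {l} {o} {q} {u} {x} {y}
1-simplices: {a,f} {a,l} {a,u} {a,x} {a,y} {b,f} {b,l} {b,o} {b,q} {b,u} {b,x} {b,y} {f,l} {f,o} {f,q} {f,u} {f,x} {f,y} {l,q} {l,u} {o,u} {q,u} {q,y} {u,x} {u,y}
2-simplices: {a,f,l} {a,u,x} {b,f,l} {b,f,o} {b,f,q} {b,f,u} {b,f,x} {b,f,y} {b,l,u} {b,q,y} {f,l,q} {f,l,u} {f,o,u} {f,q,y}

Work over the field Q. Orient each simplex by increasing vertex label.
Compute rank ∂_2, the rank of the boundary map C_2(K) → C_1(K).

n_0=9 n_1=25 n_2=14  [Q]
∂1: piv[af,al,au,ax,ay,bf,bo,bq] rk=8  ker:bl,bu,bx,by,fl,fo,fq,fu,fx,fy,lq,lu,ou,qu,qy,ux,uy
∂2: piv[afl,aux,bfl,bfo,bfq,bfu,bfx,bfy,blu,bqy,flq,fou] rk=12  ker:flu,fqy
rk∂_2=12

rank∂_2=12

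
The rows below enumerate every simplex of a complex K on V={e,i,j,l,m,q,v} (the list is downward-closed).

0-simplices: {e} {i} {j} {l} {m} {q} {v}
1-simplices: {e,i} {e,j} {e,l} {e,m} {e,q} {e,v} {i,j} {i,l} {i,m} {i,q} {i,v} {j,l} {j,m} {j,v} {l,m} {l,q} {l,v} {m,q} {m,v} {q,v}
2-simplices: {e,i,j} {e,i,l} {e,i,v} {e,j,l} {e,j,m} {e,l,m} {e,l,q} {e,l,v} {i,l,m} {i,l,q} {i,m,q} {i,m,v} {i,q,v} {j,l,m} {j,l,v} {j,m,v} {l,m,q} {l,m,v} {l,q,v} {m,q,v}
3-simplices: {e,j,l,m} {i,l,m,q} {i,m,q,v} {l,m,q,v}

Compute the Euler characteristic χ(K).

χ(K)=3

n_0=7 n_1=20 n_2=20 n_3=4
χ=+7−20+20−4=3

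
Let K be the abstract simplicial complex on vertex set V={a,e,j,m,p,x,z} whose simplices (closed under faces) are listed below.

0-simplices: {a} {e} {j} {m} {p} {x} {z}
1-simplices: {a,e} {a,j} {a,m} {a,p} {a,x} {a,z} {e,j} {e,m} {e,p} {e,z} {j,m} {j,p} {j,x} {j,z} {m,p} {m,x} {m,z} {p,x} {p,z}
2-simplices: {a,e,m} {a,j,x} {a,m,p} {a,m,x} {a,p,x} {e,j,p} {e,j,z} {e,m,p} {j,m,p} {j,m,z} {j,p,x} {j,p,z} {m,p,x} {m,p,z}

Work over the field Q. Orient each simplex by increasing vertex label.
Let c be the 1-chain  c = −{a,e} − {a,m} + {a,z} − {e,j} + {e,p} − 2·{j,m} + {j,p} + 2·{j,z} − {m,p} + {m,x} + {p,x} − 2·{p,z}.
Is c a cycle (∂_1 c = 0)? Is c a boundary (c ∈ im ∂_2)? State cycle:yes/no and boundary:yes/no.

n_0=7 n_1=19 n_2=14  [Q]
∂1: piv[ae,aj,am,ap,ax,az] rk=6  ker:ej,em,ep,ez,jm,jp,jx,jz,mp,mx,mz,px,pz
∂2: piv[aem,ajx,amp,amx,apx,ejp,ejz,emp,jmp,jmz,jpx,jpz] rk=12  ker:mpx,mpz
∂1c = {a} − {e} − 2·{j} − 3·{m} + 2·{p} + 2·{x} + {z}

cycle:no boundary:no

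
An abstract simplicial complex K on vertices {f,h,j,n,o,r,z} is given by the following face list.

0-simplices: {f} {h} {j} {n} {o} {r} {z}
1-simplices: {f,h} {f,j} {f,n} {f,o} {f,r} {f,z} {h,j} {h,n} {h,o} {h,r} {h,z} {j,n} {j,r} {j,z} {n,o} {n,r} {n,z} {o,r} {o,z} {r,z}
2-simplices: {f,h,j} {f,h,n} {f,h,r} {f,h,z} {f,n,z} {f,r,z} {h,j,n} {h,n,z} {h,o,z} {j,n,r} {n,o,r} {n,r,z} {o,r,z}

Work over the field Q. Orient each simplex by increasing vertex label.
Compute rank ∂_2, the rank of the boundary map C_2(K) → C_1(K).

n_0=7 n_1=20 n_2=13  [Q]
∂1: piv[fh,fj,fn,fo,fr,fz] rk=6  ker:hj,hn,ho,hr,hz,jn,jr,jz,no,nr,nz,or,oz,rz
∂2: piv[fhj,fhn,fhr,fhz,fnz,frz,hjn,hoz,jnr,nor,nrz,orz] rk=12  ker:hnz
rk∂_2=12

rank∂_2=12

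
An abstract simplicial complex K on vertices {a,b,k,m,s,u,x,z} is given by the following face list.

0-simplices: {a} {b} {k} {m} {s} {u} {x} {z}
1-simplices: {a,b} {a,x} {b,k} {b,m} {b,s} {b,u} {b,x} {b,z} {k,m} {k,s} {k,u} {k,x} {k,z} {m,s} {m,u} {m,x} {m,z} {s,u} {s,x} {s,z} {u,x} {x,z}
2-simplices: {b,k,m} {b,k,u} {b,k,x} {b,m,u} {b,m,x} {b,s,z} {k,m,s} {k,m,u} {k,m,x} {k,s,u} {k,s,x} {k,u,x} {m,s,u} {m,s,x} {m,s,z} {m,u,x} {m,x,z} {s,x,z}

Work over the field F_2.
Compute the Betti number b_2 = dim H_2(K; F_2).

n_0=8 n_1=22 n_2=18  [Z2]
∂1: piv[ab,ax,bk,bm,bs,bu,bz] rk=7  ker:bx,km,ks,ku,kx,kz,ms,mu,mx,mz,su,sx,sz,ux,xz
∂2: piv[bkm,bku,bkx,bmu,bmx,bsz,kms,ksu,ksx,kux,msz,mxz] rk=12  ker:kmu,kmx,msu,msx,mux,sxz
b_2=(18−12)−0=6

b_2=6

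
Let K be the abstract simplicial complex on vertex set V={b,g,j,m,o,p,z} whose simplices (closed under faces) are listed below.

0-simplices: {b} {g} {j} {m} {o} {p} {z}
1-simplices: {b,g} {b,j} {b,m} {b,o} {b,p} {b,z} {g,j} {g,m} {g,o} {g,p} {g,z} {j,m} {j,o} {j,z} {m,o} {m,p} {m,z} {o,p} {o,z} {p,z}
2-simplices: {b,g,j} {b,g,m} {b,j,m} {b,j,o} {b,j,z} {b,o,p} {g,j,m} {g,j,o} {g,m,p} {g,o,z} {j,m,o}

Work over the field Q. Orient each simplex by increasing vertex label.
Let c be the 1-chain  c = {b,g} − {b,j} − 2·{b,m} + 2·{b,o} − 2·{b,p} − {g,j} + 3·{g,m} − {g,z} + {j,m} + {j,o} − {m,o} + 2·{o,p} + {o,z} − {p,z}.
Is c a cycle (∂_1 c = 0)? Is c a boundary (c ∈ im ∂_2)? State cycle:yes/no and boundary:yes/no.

cycle:no boundary:no

n_0=7 n_1=20 n_2=11  [Q]
∂1: piv[bg,bj,bm,bo,bp,bz] rk=6  ker:gj,gm,go,gp,gz,jm,jo,jz,mo,mp,mz,op,oz,pz
∂2: piv[bgj,bgm,bjm,bjo,bjz,bop,gjo,gmp,goz,jmo] rk=10  ker:gjm
∂1c = 2·{b} − 4·{j} + 3·{m} − {o} + {p} − {z}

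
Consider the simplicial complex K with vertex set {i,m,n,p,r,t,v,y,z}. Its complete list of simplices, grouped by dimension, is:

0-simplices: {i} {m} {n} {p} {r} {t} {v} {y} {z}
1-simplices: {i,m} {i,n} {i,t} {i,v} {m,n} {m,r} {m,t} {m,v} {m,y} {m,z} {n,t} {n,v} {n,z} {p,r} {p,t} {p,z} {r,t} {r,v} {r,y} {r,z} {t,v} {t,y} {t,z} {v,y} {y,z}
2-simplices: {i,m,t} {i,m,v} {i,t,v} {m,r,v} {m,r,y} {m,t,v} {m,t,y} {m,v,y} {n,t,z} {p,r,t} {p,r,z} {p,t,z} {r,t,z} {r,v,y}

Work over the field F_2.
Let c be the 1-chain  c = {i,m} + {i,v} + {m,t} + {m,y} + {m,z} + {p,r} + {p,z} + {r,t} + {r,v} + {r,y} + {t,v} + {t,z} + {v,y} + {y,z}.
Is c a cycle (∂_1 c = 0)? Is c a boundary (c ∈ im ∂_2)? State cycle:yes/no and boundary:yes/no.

n_0=9 n_1=25 n_2=14  [Z2]
∂1: piv[im,in,it,iv,mr,my,mz,pr] rk=8  ker:mn,mt,mv,nt,nv,nz,pt,pz,rt,rv,ry,rz,tv,ty,tz,vy,yz
∂2: piv[imt,imv,itv,mrv,mry,mty,mvy,ntz,prt,prz,ptz] rk=11  ker:mtv,rtz,rvy
∂1c = 0
c vs im∂2: residual ≠ 0 ⇒ not boundary

cycle:yes boundary:no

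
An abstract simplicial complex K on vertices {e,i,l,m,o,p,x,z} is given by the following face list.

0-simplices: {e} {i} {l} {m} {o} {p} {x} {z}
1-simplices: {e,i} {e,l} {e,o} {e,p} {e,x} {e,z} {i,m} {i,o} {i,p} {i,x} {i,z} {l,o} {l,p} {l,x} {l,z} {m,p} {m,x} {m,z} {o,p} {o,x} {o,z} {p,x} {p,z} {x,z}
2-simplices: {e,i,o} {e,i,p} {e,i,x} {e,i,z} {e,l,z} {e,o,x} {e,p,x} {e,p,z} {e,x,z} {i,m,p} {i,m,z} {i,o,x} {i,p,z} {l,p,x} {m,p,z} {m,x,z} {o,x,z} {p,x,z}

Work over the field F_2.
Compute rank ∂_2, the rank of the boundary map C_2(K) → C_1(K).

rank∂_2=14

n_0=8 n_1=24 n_2=18  [Z2]
∂1: piv[ei,el,eo,ep,ex,ez,im] rk=7  ker:io,ip,ix,iz,lo,lp,lx,lz,mp,mx,mz,op,ox,oz,px,pz,xz
∂2: piv[eio,eip,eix,eiz,elz,eox,epx,epz,exz,imp,imz,lpx,mxz,oxz] rk=14  ker:iox,ipz,mpz,pxz
rk∂_2=14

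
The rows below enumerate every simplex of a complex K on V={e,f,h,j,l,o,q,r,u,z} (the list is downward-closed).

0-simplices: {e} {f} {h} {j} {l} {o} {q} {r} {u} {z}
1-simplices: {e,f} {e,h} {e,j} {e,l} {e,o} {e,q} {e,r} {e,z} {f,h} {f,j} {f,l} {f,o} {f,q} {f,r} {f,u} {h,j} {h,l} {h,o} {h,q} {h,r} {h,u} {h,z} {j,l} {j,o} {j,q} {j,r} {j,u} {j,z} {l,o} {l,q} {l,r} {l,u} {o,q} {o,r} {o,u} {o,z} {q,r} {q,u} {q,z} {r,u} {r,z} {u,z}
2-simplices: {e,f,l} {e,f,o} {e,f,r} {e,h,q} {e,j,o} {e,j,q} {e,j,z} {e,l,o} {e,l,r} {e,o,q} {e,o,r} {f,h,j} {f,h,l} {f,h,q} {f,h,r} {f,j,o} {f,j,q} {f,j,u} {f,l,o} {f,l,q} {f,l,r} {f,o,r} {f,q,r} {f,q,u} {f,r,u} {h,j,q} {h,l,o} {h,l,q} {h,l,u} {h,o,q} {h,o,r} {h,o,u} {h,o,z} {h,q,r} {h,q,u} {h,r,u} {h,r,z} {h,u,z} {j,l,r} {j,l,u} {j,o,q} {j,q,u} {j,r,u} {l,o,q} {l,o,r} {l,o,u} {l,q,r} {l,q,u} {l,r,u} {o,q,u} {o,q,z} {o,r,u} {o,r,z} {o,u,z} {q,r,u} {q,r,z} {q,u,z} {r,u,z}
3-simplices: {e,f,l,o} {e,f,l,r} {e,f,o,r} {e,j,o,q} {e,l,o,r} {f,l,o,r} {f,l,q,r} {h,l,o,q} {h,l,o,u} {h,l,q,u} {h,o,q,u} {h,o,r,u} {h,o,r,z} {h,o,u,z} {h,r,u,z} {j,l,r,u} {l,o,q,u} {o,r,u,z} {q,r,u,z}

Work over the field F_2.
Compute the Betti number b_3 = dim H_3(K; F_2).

b_3=3

n_0=10 n_1=42 n_2=58 n_3=19  [Z2]
∂1: piv[ef,eh,ej,el,eo,eq,er,ez,fu] rk=9  ker:fh,fj,fl,fo,fq,fr,hj,hl,ho,hq,hr,hu,hz,jl,jo,jq,jr,ju,jz,lo,lq,lr,lu,oq,or,ou,oz,qr,qu,qz,ru,rz,uz
∂2: piv[efl,efo,efr,ehq,ejo,ejq,ejz,elo,elr,eoq,eor,fhj,fhl,fhq,fhr,fjo,fjq,fju,flq,fqr,fqu,fru,hlo,hlu,hou,hoz,hqu,hrz,huz,jlr,jlu,oqz] rk=32  ker:flo,flr,for,hjq,hlq,hoq,hor,hqr,hru,joq,jqu,jru,loq,lor,lou,lqr,lqu,lru,oqu,oru,orz,ouz,qru,qrz,quz,ruz
∂3: piv[eflo,eflr,efor,ejoq,elor,flqr,hloq,hlou,hlqu,hoqu,horu,horz,houz,hruz,jlru,qruz] rk=16  ker:flor,loqu,oruz
b_3=(19−16)−0=3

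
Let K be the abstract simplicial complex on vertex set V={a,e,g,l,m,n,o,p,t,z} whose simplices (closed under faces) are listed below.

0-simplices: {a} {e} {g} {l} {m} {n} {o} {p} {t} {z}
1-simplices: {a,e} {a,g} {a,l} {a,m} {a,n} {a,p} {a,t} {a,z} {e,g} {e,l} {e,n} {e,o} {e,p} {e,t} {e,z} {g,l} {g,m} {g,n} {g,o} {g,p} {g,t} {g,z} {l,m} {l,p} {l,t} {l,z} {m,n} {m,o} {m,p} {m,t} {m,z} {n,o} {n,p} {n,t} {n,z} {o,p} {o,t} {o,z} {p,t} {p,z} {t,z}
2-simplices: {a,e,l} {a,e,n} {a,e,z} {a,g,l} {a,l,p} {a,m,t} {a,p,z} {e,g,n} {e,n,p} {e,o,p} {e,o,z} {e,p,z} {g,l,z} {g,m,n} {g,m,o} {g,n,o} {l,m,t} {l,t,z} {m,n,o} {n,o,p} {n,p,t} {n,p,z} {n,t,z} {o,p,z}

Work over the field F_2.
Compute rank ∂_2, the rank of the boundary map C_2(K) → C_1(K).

n_0=10 n_1=41 n_2=24  [Z2]
∂1: piv[ae,ag,al,am,an,ap,at,az,eo] rk=9  ker:eg,el,en,ep,et,ez,gl,gm,gn,go,gp,gt,gz,lm,lp,lt,lz,mn,mo,mp,mt,mz,no,np,nt,nz,op,ot,oz,pt,pz,tz
∂2: piv[ael,aen,aez,agl,alp,amt,apz,egn,enp,eop,eoz,epz,glz,gmn,gmo,gno,lmt,ltz,nop,npt,npz,ntz] rk=22  ker:mno,opz
rk∂_2=22

rank∂_2=22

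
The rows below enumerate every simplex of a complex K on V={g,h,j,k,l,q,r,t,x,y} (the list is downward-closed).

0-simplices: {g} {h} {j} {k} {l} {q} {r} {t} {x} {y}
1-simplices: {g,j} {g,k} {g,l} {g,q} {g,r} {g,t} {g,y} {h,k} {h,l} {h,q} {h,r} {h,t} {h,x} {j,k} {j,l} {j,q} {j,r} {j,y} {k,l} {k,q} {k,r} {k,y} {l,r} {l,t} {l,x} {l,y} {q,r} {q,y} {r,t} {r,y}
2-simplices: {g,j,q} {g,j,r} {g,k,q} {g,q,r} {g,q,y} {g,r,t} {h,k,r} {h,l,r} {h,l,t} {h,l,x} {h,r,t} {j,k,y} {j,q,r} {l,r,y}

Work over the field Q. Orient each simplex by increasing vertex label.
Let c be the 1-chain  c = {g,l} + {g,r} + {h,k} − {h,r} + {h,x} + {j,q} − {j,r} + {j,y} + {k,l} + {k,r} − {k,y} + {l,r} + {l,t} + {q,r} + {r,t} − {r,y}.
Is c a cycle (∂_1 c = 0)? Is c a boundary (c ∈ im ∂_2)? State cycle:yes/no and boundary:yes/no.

cycle:no boundary:no

n_0=10 n_1=30 n_2=14  [Q]
∂1: piv[gj,gk,gl,gq,gr,gt,gy,hk,hx] rk=9  ker:hl,hq,hr,ht,jk,jl,jq,jr,jy,kl,kq,kr,ky,lr,lt,lx,ly,qr,qy,rt,ry
∂2: piv[gjq,gjr,gkq,gqr,gqy,grt,hkr,hlr,hlt,hlx,hrt,jky,lry] rk=13  ker:jqr
∂1c = −2·{g} − {h} − {j} + 2·{r} + 2·{t} + {x} − {y}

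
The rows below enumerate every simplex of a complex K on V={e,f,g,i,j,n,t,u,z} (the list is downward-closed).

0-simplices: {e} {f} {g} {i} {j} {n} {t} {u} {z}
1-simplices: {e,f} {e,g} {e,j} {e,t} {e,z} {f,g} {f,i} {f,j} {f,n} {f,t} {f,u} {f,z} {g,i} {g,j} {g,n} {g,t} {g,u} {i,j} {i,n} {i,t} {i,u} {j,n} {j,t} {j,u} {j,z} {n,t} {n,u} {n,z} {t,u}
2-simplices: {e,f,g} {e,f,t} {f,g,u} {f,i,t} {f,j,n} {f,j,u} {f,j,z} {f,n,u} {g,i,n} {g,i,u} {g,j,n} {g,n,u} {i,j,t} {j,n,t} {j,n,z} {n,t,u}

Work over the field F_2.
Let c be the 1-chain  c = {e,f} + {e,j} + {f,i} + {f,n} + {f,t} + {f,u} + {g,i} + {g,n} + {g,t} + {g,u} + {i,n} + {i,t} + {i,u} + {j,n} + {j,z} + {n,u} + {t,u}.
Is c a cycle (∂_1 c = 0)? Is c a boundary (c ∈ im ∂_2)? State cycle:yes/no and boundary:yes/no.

n_0=9 n_1=29 n_2=16  [Z2]
∂1: piv[ef,eg,ej,et,ez,fi,fn,fu] rk=8  ker:fg,fj,ft,fz,gi,gj,gn,gt,gu,ij,in,it,iu,jn,jt,ju,jz,nt,nu,nz,tu
∂2: piv[efg,eft,fgu,fit,fjn,fju,fjz,fnu,gin,giu,gjn,gnu,ijt,jnt,jnz,ntu] rk=16
∂1c = {f} + {i} + {j} + {n} + {u} + {z}

cycle:no boundary:no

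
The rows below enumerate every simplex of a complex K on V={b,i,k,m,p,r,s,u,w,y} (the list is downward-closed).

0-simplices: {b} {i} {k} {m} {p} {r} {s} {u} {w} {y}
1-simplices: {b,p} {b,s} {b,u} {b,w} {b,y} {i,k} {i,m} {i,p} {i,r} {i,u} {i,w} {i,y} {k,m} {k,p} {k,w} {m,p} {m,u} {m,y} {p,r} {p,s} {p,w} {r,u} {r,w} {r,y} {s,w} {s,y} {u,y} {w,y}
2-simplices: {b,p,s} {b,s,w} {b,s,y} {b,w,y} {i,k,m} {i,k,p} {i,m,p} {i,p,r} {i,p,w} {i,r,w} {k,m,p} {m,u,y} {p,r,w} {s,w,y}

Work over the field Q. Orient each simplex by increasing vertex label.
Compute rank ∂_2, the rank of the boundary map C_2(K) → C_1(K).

rank∂_2=11

n_0=10 n_1=28 n_2=14  [Q]
∂1: piv[bp,bs,bu,bw,by,ik,im,ip,ir] rk=9  ker:iu,iw,iy,km,kp,kw,mp,mu,my,pr,ps,pw,ru,rw,ry,sw,sy,uy,wy
∂2: piv[bps,bsw,bsy,bwy,ikm,ikp,imp,ipr,ipw,irw,muy] rk=11  ker:kmp,prw,swy
rk∂_2=11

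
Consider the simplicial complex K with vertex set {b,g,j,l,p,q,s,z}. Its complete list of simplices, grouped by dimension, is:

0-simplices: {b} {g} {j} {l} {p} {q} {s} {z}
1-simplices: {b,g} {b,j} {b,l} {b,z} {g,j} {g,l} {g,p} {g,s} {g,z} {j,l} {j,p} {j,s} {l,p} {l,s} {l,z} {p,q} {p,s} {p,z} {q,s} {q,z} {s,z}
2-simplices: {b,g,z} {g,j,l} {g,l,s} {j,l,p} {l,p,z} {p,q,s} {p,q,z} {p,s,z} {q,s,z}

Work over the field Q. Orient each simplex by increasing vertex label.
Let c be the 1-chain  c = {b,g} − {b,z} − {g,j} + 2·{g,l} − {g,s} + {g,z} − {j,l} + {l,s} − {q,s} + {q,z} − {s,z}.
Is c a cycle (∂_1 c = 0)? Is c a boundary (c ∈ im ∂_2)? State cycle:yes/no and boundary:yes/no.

n_0=8 n_1=21 n_2=9  [Q]
∂1: piv[bg,bj,bl,bz,gp,gs,pq] rk=7  ker:gj,gl,gz,jl,jp,js,lp,ls,lz,ps,pz,qs,qz,sz
∂2: piv[bgz,gjl,gls,jlp,lpz,pqs,pqz,psz] rk=8  ker:qsz
∂1c = 0
c vs im∂2: reduces to 0 ⇒ boundary

cycle:yes boundary:yes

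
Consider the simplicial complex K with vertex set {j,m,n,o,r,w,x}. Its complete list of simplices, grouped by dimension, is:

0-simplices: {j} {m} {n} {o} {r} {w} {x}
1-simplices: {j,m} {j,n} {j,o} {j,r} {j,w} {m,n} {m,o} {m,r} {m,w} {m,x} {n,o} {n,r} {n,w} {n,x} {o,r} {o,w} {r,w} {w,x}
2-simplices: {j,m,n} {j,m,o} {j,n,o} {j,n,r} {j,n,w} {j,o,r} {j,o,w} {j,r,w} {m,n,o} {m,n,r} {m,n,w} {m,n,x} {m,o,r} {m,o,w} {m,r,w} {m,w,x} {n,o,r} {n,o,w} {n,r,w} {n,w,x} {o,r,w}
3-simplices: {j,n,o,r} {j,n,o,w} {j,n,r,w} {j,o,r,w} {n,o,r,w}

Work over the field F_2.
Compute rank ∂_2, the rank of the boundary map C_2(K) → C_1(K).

n_0=7 n_1=18 n_2=21 n_3=5  [Z2]
∂1: piv[jm,jn,jo,jr,jw,mx] rk=6  ker:mn,mo,mr,mw,no,nr,nw,nx,or,ow,rw,wx
∂2: piv[jmn,jmo,jno,jnr,jnw,jor,jow,jrw,mnr,mnw,mnx,mwx] rk=12  ker:mno,mor,mow,mrw,nor,now,nrw,nwx,orw
∂3: piv[jnor,jnow,jnrw,jorw] rk=4  ker:norw
rk∂_2=12

rank∂_2=12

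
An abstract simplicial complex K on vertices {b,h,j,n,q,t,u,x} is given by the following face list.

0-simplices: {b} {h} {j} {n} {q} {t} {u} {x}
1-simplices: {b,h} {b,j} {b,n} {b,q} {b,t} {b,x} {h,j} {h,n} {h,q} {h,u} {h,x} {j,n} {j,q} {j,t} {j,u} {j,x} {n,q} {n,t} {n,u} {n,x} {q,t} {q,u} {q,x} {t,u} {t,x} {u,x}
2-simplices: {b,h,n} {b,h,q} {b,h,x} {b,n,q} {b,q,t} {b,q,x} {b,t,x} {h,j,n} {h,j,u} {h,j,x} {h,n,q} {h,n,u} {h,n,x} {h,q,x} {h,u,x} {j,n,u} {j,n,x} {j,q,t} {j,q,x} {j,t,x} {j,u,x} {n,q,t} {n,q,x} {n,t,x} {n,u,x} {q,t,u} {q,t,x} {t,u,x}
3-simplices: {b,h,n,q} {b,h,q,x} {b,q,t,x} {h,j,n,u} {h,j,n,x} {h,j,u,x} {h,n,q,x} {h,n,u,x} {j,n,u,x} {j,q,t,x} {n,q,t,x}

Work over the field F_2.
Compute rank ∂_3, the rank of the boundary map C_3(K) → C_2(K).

rank∂_3=10

n_0=8 n_1=26 n_2=28 n_3=11  [Z2]
∂1: piv[bh,bj,bn,bq,bt,bx,hu] rk=7  ker:hj,hn,hq,hx,jn,jq,jt,ju,jx,nq,nt,nu,nx,qt,qu,qx,tu,tx,ux
∂2: piv[bhn,bhq,bhx,bnq,bqt,bqx,btx,hjn,hju,hjx,hnu,hnx,hux,jqt,jqx,nqt,qtu,tux] rk=18  ker:hnq,hqx,jnu,jnx,jtx,jux,nqx,ntx,nux,qtx
∂3: piv[bhnq,bhqx,bqtx,hjnu,hjnx,hjux,hnqx,hnux,jqtx,nqtx] rk=10  ker:jnux
rk∂_3=10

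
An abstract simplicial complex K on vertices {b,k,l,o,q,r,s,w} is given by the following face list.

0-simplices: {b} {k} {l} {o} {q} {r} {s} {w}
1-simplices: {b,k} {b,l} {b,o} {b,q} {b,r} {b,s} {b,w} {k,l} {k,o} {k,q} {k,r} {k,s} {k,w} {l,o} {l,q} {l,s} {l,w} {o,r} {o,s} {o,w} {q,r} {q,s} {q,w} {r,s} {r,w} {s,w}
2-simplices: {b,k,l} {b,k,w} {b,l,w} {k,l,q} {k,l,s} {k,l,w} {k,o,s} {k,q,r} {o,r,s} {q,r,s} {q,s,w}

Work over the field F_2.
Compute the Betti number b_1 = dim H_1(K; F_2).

b_1=9

n_0=8 n_1=26 n_2=11  [Z2]
∂1: piv[bk,bl,bo,bq,br,bs,bw] rk=7  ker:kl,ko,kq,kr,ks,kw,lo,lq,ls,lw,or,os,ow,qr,qs,qw,rs,rw,sw
∂2: piv[bkl,bkw,blw,klq,kls,kos,kqr,ors,qrs,qsw] rk=10  ker:klw
b_1=(26−7)−10=9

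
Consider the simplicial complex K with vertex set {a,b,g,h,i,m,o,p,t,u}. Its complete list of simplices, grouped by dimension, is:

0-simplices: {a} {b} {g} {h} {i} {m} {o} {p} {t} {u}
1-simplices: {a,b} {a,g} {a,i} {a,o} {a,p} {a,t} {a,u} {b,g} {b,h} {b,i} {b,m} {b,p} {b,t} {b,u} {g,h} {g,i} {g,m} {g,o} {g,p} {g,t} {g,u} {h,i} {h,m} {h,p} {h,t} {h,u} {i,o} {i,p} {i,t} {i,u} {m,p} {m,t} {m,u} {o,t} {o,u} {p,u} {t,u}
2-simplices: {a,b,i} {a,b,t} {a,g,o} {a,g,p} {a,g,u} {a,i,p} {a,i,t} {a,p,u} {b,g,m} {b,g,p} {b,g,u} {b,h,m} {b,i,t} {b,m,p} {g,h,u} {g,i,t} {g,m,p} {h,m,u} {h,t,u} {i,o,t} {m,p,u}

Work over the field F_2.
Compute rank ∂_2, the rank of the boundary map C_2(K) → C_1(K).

n_0=10 n_1=37 n_2=21  [Z2]
∂1: piv[ab,ag,ai,ao,ap,at,au,bh,bm] rk=9  ker:bg,bi,bp,bt,bu,gh,gi,gm,go,gp,gt,gu,hi,hm,hp,ht,hu,io,ip,it,iu,mp,mt,mu,ot,ou,pu,tu
∂2: piv[abi,abt,ago,agp,agu,aip,ait,apu,bgm,bgp,bgu,bhm,bmp,ghu,git,hmu,htu,iot,mpu] rk=19  ker:bit,gmp
rk∂_2=19

rank∂_2=19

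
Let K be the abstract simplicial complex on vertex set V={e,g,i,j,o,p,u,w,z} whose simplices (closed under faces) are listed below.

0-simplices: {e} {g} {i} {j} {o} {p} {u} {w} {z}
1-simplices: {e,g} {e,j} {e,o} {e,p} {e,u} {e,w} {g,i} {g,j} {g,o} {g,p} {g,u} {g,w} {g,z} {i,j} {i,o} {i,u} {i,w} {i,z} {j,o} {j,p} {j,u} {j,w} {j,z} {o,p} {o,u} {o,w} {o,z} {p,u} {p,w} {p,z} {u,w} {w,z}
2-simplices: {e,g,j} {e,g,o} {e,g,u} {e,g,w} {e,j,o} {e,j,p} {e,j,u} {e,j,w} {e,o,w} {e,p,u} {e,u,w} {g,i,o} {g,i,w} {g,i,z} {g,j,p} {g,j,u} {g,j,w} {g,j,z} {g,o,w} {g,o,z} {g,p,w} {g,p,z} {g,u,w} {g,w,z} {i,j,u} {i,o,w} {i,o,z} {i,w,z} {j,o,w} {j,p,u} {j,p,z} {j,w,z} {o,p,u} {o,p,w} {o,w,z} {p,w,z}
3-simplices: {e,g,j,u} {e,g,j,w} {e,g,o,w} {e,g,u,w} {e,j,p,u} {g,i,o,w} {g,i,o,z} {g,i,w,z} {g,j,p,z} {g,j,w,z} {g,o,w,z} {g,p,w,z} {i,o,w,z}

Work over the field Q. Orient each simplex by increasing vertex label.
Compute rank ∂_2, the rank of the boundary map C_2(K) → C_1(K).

n_0=9 n_1=32 n_2=36 n_3=13  [Q]
∂1: piv[eg,ej,eo,ep,eu,ew,gi,gz] rk=8  ker:gj,go,gp,gu,gw,ij,io,iu,iw,iz,jo,jp,ju,jw,jz,op,ou,ow,oz,pu,pw,pz,uw,wz
∂2: piv[egj,ego,egu,egw,ejo,ejp,eju,ejw,eow,epu,euw,gio,giw,giz,gjp,gjz,goz,gpw,gpz,gwz,iju,opu,opw] rk=23  ker:gju,gjw,gow,guw,iow,ioz,iwz,jow,jpu,jpz,jwz,owz,pwz
∂3: piv[egju,egjw,egow,eguw,ejpu,giow,gioz,giwz,gjpz,gjwz,gowz,gpwz] rk=12  ker:iowz
rk∂_2=23

rank∂_2=23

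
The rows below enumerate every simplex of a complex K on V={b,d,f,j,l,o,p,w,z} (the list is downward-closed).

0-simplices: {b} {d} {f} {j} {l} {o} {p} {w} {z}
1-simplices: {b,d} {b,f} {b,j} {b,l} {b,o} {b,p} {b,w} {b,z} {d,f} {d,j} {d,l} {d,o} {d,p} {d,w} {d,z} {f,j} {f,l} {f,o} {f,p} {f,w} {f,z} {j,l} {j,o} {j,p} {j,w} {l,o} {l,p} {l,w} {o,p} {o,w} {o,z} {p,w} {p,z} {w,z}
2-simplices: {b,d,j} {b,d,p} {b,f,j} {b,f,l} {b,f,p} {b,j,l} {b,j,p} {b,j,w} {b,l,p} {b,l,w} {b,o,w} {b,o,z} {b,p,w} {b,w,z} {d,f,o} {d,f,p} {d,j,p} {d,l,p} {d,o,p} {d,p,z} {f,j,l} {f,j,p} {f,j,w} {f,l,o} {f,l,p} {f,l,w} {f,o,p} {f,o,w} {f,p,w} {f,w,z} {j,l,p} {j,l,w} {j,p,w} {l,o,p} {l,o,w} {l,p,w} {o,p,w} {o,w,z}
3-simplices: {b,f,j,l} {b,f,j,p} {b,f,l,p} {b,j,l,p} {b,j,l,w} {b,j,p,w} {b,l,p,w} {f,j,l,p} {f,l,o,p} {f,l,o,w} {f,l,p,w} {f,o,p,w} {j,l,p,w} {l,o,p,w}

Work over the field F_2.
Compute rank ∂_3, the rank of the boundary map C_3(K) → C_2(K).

n_0=9 n_1=34 n_2=38 n_3=14  [Z2]
∂1: piv[bd,bf,bj,bl,bo,bp,bw,bz] rk=8  ker:df,dj,dl,do,dp,dw,dz,fj,fl,fo,fp,fw,fz,jl,jo,jp,jw,lo,lp,lw,op,ow,oz,pw,pz,wz
∂2: piv[bdj,bdp,bfj,bfl,bfp,bjl,bjp,bjw,blp,blw,bow,boz,bpw,bwz,dfo,dfp,dlp,dop,dpz,fjw,flo,fow,fwz] rk=23  ker:djp,fjl,fjp,flp,flw,fop,fpw,jlp,jlw,jpw,lop,low,lpw,opw,owz
∂3: piv[bfjl,bfjp,bflp,bjlp,bjlw,bjpw,blpw,flop,flow,flpw,fopw] rk=11  ker:fjlp,jlpw,lopw
rk∂_3=11

rank∂_3=11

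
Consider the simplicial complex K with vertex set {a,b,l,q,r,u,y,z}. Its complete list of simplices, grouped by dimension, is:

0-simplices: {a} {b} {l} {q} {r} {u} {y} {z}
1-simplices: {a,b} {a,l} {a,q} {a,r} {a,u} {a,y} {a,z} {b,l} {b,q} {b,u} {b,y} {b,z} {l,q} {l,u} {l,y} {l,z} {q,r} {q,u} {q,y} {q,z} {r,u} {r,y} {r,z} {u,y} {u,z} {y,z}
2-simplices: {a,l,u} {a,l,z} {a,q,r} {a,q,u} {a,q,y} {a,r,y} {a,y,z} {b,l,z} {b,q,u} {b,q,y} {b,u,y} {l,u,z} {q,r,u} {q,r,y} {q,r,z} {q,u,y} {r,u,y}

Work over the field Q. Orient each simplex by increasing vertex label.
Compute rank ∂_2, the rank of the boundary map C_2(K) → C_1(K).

n_0=8 n_1=26 n_2=17  [Q]
∂1: piv[ab,al,aq,ar,au,ay,az] rk=7  ker:bl,bq,bu,by,bz,lq,lu,ly,lz,qr,qu,qy,qz,ru,ry,rz,uy,uz,yz
∂2: piv[alu,alz,aqr,aqu,aqy,ary,ayz,blz,bqu,bqy,buy,luz,qru,qrz] rk=14  ker:qry,quy,ruy
rk∂_2=14

rank∂_2=14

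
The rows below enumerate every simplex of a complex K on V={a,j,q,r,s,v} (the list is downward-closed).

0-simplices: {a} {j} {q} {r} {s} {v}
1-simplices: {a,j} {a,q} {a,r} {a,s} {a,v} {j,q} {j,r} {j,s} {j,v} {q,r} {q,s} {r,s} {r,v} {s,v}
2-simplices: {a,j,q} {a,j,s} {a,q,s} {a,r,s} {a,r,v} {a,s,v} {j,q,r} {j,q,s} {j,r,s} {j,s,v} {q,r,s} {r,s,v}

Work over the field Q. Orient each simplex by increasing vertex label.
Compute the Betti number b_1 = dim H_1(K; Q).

n_0=6 n_1=14 n_2=12  [Q]
∂1: piv[aj,aq,ar,as,av] rk=5  ker:jq,jr,js,jv,qr,qs,rs,rv,sv
∂2: piv[ajq,ajs,aqs,ars,arv,asv,jqr,jrs,jsv] rk=9  ker:jqs,qrs,rsv
b_1=(14−5)−9=0

b_1=0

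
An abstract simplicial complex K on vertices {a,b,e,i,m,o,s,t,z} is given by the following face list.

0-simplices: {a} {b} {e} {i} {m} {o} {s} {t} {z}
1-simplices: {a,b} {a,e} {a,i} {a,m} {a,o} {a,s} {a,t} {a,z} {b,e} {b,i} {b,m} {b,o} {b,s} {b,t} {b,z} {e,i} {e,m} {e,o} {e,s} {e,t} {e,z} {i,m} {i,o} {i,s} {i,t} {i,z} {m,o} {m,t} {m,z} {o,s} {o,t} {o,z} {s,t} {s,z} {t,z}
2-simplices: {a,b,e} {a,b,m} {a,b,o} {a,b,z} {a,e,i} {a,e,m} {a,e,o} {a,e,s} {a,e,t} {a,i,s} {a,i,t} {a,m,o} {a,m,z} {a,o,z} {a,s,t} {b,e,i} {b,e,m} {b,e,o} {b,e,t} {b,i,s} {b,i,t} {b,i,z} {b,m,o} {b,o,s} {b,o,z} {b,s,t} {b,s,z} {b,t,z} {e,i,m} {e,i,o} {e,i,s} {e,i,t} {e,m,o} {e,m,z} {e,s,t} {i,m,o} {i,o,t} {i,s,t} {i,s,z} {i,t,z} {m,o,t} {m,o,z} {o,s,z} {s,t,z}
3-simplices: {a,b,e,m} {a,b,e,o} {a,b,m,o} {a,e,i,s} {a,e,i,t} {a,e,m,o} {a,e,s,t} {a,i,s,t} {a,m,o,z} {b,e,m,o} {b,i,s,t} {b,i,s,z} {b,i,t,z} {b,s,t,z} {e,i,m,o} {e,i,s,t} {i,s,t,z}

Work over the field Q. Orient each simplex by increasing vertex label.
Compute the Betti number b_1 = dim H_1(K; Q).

b_1=0

n_0=9 n_1=35 n_2=44 n_3=17  [Q]
∂1: piv[ab,ae,ai,am,ao,as,at,az] rk=8  ker:be,bi,bm,bo,bs,bt,bz,ei,em,eo,es,et,ez,im,io,is,it,iz,mo,mt,mz,os,ot,oz,st,sz,tz
∂2: piv[abe,abm,abo,abz,aei,aem,aeo,aes,aet,ais,ait,amo,amz,aoz,ast,bei,bet,bis,biz,bos,bsz,btz,eim,eio,emz,iot,mot] rk=27  ker:bem,beo,bit,bmo,boz,bst,eis,eit,emo,est,imo,ist,isz,itz,moz,osz,stz
∂3: piv[abem,abeo,abmo,aeis,aeit,aemo,aest,aist,amoz,bist,bisz,bitz,bstz,eimo] rk=14  ker:bemo,eist,istz
b_1=(35−8)−27=0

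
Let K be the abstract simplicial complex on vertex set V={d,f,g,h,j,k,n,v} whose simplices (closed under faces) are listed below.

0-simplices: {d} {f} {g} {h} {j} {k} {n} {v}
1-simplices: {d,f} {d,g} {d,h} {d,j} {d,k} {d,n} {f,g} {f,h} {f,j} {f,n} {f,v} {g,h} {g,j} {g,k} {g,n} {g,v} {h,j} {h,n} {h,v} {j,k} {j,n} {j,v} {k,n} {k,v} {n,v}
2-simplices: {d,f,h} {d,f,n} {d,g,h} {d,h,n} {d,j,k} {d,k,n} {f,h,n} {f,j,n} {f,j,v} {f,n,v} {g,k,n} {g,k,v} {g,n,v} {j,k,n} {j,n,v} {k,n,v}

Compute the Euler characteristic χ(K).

n_0=8 n_1=25 n_2=16
χ=+8−25+16=-1

χ(K)=-1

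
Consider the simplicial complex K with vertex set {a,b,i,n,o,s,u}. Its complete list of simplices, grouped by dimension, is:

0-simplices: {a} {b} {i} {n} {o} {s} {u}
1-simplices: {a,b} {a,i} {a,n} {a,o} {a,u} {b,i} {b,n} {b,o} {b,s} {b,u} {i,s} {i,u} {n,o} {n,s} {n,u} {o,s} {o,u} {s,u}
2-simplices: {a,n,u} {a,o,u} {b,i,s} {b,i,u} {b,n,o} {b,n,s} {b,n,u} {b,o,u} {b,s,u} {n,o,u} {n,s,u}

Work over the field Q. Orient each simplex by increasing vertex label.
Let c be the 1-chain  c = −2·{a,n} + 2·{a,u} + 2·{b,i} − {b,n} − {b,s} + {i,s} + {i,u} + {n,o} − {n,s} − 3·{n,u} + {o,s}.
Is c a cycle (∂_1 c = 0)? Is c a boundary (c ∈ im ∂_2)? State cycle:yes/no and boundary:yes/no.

n_0=7 n_1=18 n_2=11  [Q]
∂1: piv[ab,ai,an,ao,au,bs] rk=6  ker:bi,bn,bo,bu,is,iu,no,ns,nu,os,ou,su
∂2: piv[anu,aou,bis,biu,bno,bns,bnu,bou,bsu] rk=9  ker:nou,nsu
∂1c = 0
c vs im∂2: residual ≠ 0 ⇒ not boundary

cycle:yes boundary:no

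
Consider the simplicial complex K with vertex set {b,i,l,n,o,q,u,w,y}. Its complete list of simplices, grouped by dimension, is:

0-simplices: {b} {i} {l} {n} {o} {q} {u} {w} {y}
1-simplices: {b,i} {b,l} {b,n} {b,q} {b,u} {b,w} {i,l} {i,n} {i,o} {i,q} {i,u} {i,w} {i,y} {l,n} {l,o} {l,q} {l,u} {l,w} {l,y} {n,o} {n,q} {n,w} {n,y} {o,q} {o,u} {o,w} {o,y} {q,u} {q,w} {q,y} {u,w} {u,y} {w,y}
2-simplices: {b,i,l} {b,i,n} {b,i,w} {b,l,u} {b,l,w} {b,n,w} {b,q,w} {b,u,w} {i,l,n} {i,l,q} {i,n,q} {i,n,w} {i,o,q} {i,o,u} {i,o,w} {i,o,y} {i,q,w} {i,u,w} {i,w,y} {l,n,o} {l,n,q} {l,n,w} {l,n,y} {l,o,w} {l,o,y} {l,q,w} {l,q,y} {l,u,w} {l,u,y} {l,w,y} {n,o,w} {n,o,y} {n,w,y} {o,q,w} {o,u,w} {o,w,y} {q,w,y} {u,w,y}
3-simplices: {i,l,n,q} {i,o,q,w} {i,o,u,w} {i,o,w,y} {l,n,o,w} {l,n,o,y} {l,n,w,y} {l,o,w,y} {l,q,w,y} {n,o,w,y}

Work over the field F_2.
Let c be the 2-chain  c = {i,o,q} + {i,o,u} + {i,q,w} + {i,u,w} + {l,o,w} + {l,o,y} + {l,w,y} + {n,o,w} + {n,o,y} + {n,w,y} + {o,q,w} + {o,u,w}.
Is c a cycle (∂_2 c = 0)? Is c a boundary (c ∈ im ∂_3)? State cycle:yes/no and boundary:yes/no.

cycle:yes boundary:yes

n_0=9 n_1=33 n_2=38 n_3=10  [Z2]
∂1: piv[bi,bl,bn,bq,bu,bw,io,iy] rk=8  ker:il,in,iq,iu,iw,ln,lo,lq,lu,lw,ly,no,nq,nw,ny,oq,ou,ow,oy,qu,qw,qy,uw,uy,wy
∂2: piv[bil,bin,biw,blu,blw,bnw,bqw,buw,iln,ilq,inq,ioq,iou,iow,ioy,iqw,iuw,iwy,lno,lny,low,loy,lqy,luy] rk=24  ker:inw,lnq,lnw,lqw,luw,lwy,now,noy,nwy,oqw,ouw,owy,qwy,uwy
∂3: piv[ilnq,ioqw,iouw,iowy,lnow,lnoy,lnwy,lowy,lqwy] rk=9  ker:nowy
∂2c = 0
c vs im∂3: reduces to 0 ⇒ boundary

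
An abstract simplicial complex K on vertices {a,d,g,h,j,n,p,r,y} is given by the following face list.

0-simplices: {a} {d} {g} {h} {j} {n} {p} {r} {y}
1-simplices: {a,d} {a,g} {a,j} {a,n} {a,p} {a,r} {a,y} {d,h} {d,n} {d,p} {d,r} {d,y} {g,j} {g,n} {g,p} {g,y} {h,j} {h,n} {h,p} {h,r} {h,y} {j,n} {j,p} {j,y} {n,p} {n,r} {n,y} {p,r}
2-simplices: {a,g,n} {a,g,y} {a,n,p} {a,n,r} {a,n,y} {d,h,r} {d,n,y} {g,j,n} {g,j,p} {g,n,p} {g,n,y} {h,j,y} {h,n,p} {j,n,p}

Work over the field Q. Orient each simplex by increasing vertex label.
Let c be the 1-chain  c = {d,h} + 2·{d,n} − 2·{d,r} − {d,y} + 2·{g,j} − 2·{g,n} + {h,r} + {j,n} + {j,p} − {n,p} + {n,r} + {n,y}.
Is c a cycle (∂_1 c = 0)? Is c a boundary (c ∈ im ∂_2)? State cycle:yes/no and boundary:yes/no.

cycle:yes boundary:no

n_0=9 n_1=28 n_2=14  [Q]
∂1: piv[ad,ag,aj,an,ap,ar,ay,dh] rk=8  ker:dn,dp,dr,dy,gj,gn,gp,gy,hj,hn,hp,hr,hy,jn,jp,jy,np,nr,ny,pr
∂2: piv[agn,agy,anp,anr,any,dhr,dny,gjn,gjp,gnp,hjy,hnp] rk=12  ker:gny,jnp
∂1c = 0
c vs im∂2: residual ≠ 0 ⇒ not boundary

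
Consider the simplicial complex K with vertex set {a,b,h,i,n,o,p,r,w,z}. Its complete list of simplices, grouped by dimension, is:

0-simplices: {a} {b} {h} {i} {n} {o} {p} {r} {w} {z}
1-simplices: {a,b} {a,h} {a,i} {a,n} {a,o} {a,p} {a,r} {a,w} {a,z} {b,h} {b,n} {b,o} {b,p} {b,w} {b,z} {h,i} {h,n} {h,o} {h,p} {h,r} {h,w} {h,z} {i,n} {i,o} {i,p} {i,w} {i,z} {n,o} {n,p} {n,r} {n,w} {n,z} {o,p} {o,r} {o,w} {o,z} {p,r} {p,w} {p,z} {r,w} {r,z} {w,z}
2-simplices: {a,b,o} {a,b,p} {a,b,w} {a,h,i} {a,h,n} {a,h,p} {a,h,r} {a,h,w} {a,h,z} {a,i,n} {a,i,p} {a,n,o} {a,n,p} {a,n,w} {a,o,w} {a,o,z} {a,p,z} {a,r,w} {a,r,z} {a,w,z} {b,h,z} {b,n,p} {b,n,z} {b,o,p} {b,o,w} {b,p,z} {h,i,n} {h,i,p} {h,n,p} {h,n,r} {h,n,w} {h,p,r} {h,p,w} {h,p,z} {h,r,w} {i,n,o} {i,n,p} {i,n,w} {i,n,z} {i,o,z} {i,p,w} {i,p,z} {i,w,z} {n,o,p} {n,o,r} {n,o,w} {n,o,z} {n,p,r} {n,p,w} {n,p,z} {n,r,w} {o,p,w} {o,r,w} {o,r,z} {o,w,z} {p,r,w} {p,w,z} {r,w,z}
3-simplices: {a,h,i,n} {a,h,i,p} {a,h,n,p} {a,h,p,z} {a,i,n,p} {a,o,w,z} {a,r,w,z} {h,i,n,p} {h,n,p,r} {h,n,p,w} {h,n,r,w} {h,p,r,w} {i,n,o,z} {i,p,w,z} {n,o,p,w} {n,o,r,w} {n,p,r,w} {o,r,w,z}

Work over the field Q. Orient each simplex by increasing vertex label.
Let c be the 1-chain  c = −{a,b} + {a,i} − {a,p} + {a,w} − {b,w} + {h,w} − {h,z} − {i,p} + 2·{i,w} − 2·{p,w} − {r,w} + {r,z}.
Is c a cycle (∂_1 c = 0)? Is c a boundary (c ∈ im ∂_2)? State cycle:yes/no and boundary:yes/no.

n_0=10 n_1=42 n_2=58 n_3=18  [Q]
∂1: piv[ab,ah,ai,an,ao,ap,ar,aw,az] rk=9  ker:bh,bn,bo,bp,bw,bz,hi,hn,ho,hp,hr,hw,hz,in,io,ip,iw,iz,no,np,nr,nw,nz,op,or,ow,oz,pr,pw,pz,rw,rz,wz
∂2: piv[abo,abp,abw,ahi,ahn,ahp,ahr,ahw,ahz,ain,aip,ano,anp,anw,aow,aoz,apz,arw,arz,awz,bhz,bnp,bnz,bop,bpz,hnr,hpr,hpw,ino,inw,inz,nor] rk=32  ker:bow,hin,hip,hnp,hnw,hpz,hrw,inp,ioz,ipw,ipz,iwz,nop,now,noz,npr,npw,npz,nrw,opw,orw,orz,owz,prw,pwz,rwz
∂3: piv[ahin,ahip,ahnp,ahpz,ainp,aowz,arwz,hnpr,hnpw,hnrw,hprw,inoz,ipwz,nopw,norw,orwz] rk=16  ker:hinp,nprw
∂1c = 0
c vs im∂2: reduces to 0 ⇒ boundary

cycle:yes boundary:yes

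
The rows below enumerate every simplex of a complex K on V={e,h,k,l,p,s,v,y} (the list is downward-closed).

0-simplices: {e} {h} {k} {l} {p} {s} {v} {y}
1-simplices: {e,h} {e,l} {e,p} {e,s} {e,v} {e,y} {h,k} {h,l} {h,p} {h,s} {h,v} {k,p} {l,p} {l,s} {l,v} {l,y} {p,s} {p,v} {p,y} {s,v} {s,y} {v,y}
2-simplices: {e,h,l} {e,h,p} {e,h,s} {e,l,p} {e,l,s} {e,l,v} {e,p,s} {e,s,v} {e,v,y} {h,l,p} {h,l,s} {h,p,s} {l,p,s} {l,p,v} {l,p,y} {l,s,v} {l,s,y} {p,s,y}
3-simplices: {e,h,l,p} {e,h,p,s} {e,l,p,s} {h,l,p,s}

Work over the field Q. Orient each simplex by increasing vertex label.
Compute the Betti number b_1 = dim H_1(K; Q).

b_1=3

n_0=8 n_1=22 n_2=18 n_3=4  [Q]
∂1: piv[eh,el,ep,es,ev,ey,hk] rk=7  ker:hl,hp,hs,hv,kp,lp,ls,lv,ly,ps,pv,py,sv,sy,vy
∂2: piv[ehl,ehp,ehs,elp,els,elv,eps,esv,evy,lpv,lpy,lsy] rk=12  ker:hlp,hls,hps,lps,lsv,psy
∂3: piv[ehlp,ehps,elps,hlps] rk=4
b_1=(22−7)−12=3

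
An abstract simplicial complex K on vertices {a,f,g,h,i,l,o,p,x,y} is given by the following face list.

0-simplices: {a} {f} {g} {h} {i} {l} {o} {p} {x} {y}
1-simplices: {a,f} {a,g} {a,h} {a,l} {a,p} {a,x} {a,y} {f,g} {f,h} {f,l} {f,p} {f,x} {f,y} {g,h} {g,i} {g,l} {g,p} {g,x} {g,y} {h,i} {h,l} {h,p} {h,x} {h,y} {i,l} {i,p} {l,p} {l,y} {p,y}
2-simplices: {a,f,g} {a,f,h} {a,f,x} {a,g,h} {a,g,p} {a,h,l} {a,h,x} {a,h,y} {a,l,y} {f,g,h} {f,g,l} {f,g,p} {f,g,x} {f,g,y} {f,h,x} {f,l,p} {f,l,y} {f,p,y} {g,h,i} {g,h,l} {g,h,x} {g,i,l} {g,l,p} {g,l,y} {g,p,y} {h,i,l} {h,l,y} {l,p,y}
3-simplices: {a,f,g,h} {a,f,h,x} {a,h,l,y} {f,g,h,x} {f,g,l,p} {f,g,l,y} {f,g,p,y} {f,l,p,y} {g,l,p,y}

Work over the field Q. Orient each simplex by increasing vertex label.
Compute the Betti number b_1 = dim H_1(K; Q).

n_0=10 n_1=29 n_2=28 n_3=9  [Q]
∂1: piv[af,ag,ah,al,ap,ax,ay,gi] rk=8  ker:fg,fh,fl,fp,fx,fy,gh,gl,gp,gx,gy,hi,hl,hp,hx,hy,il,ip,lp,ly,py
∂2: piv[afg,afh,afx,agh,agp,ahl,ahx,ahy,aly,fgl,fgp,fgx,fgy,flp,fly,fpy,ghi,ghl,gil] rk=19  ker:fgh,fhx,ghx,glp,gly,gpy,hil,hly,lpy
∂3: piv[afgh,afhx,ahly,fghx,fglp,fgly,fgpy,flpy] rk=8  ker:glpy
b_1=(29−8)−19=2

b_1=2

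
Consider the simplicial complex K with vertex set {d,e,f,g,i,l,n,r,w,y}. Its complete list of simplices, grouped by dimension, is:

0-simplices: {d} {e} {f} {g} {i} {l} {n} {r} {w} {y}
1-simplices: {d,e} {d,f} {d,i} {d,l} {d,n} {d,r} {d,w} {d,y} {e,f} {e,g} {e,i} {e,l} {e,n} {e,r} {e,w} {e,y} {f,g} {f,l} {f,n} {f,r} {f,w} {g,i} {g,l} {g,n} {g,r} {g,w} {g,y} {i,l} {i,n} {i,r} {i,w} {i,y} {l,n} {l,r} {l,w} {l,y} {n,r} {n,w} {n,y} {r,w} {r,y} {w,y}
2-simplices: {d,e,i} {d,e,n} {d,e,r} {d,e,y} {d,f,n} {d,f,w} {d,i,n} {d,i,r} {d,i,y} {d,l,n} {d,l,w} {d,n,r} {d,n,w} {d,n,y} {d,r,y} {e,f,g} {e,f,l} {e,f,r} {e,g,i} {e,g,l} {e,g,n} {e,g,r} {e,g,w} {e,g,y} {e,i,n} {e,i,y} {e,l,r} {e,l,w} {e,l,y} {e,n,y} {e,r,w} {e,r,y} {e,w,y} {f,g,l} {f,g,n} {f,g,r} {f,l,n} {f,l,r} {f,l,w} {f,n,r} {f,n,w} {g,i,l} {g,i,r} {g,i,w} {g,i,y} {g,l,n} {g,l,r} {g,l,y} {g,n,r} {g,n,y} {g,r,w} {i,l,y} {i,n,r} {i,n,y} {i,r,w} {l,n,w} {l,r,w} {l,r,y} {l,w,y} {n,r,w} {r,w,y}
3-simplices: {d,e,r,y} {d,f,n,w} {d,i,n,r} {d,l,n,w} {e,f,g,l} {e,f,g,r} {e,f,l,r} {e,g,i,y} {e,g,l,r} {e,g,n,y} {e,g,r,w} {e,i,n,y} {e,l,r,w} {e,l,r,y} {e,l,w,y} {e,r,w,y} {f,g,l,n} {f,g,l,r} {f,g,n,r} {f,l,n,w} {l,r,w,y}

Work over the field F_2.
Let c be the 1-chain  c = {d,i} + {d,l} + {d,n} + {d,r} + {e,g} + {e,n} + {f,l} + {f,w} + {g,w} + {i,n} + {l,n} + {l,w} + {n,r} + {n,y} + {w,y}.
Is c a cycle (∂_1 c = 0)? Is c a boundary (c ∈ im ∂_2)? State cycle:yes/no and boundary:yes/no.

n_0=10 n_1=42 n_2=61 n_3=21  [Z2]
∂1: piv[de,df,di,dl,dn,dr,dw,dy,eg] rk=9  ker:ef,ei,el,en,er,ew,ey,fg,fl,fn,fr,fw,gi,gl,gn,gr,gw,gy,il,in,ir,iw,iy,ln,lr,lw,ly,nr,nw,ny,rw,ry,wy
∂2: piv[dei,den,der,dey,dfn,dfw,din,dir,diy,dln,dlw,dnr,dnw,dny,dry,efg,efl,efr,egi,egl,egn,egr,egw,egy,elr,elw,ely,erw,ewy,fgn,fln,gil,giw] rk=33  ker:ein,eiy,eny,ery,fgl,fgr,flr,flw,fnr,fnw,gir,giy,gln,glr,gly,gnr,gny,grw,ily,inr,iny,irw,lnw,lrw,lry,lwy,nrw,rwy
∂3: piv[dery,dfnw,dinr,dlnw,efgl,efgr,eflr,egiy,eglr,egny,egrw,einy,elrw,elry,elwy,erwy,fgln,fgnr,flnw] rk=19  ker:fglr,lrwy
∂1c = 0
c vs im∂2: reduces to 0 ⇒ boundary

cycle:yes boundary:yes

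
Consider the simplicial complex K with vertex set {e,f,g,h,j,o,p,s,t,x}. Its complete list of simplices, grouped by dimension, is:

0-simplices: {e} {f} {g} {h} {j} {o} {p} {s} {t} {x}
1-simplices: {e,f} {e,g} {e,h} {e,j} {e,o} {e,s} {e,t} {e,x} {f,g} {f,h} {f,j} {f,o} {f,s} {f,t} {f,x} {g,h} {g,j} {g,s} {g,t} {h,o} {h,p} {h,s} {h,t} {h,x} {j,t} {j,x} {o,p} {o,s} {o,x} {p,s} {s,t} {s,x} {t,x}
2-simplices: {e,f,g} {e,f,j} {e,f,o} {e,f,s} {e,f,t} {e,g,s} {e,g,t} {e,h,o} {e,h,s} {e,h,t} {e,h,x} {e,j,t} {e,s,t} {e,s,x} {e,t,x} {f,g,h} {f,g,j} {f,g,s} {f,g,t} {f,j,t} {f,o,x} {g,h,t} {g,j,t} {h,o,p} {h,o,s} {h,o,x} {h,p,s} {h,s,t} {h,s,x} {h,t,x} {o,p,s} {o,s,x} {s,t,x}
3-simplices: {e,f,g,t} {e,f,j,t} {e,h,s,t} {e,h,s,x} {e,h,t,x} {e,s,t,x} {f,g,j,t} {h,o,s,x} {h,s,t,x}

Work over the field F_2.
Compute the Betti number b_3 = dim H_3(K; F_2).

n_0=10 n_1=33 n_2=33 n_3=9  [Z2]
∂1: piv[ef,eg,eh,ej,eo,es,et,ex,hp] rk=9  ker:fg,fh,fj,fo,fs,ft,fx,gh,gj,gs,gt,ho,hs,ht,hx,jt,jx,op,os,ox,ps,st,sx,tx
∂2: piv[efg,efj,efo,efs,eft,egs,egt,eho,ehs,eht,ehx,ejt,est,esx,etx,fgh,fgj,fox,ght,hop,hos,hox,hps] rk=23  ker:fgs,fgt,fjt,gjt,hst,hsx,htx,ops,osx,stx
∂3: piv[efgt,efjt,ehst,ehsx,ehtx,estx,fgjt,hosx] rk=8  ker:hstx
b_3=(9−8)−0=1

b_3=1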